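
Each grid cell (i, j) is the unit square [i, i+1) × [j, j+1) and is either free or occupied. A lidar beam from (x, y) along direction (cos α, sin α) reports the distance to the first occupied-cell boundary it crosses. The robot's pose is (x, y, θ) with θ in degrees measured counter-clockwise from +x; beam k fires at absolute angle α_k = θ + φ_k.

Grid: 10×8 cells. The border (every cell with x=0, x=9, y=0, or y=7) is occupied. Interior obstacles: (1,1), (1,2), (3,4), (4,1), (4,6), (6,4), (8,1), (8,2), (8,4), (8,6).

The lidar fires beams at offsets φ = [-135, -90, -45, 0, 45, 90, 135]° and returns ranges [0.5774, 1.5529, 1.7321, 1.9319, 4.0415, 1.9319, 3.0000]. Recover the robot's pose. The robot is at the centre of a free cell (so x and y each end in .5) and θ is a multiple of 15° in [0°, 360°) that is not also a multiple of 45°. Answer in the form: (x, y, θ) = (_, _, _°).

(x, y, θ) = (2.5, 2.5, 345°)

The pose lattice has 38·16 = 608 candidates. Test each by forward raycasting.
  (2.5, 4.5, 165°): beam 2 = 2.5882 ≠ 1.5529 ✗
  (2.5, 1.5, 300°): beam 1 = 0.5176 ≠ 0.5774 ✗
  (6.5, 6.5, 165°): beam 1 = 1.0000 ≠ 0.5774 ✗
  (7.5, 2.5, 105°): beam 2 = 0.5176 ≠ 1.5529 ✗
  …
  (2.5, 2.5, 345°): r_1=0.5774, r_2=1.5529, r_3=1.7321, r_4=1.9319, r_5=4.0415, r_6=1.9319, r_7=3.0000 — all match ✓
Unique over the lattice → pose = (2.5, 2.5, 345°).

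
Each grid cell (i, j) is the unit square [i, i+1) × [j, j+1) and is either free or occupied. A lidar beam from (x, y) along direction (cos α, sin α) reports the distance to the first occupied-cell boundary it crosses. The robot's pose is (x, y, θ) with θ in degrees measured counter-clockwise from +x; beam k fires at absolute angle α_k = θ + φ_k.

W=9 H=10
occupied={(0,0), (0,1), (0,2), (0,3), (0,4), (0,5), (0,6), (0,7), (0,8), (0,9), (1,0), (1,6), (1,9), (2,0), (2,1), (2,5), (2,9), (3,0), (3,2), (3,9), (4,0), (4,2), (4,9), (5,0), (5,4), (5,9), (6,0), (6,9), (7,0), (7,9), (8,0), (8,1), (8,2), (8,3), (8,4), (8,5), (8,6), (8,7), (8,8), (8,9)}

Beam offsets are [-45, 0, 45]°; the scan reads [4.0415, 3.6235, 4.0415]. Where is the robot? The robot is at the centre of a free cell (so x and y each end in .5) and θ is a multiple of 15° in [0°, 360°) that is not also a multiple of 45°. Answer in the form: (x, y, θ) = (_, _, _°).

(x, y, θ) = (4.5, 5.5, 75°)

Enumerate (i+0.5, j+0.5, θ) over the 50 free cells and 16 admissible headings. For each, cast all 3 beams and compare to the given ranges.
  (5.5, 6.5, 30°): beam 1 = 2.5882 ≠ 4.0415 ✗
  (1.5, 4.5, 120°): beam 1 = 1.5529 ≠ 4.0415 ✗
  (1.5, 7.5, 285°): beam 1 = 0.5774 ≠ 4.0415 ✗
  (4.5, 3.5, 60°): beam 1 = 3.6235 ≠ 4.0415 ✗
  (7.5, 6.5, 60°): beam 1 = 0.5176 ≠ 4.0415 ✗
  …
  (4.5, 5.5, 75°): r_1=4.0415, r_2=3.6235, r_3=4.0415 — all match ✓
Only this pose fits every beam.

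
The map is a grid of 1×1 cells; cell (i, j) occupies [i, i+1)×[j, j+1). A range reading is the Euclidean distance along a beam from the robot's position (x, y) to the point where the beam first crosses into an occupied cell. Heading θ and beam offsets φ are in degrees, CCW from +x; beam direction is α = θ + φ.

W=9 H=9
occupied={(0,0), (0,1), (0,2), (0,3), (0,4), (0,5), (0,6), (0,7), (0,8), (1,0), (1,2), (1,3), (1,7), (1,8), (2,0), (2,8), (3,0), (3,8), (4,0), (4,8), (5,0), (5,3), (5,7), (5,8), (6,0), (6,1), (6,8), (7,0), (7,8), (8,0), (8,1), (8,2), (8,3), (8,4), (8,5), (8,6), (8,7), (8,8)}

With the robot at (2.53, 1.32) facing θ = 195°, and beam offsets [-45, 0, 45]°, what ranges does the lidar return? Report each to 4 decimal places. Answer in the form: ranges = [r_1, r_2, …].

ranges = [1.3600, 1.2364, 0.3695]

beam 1: φ=-45°, α=150°
  dir = (cos 150°, sin 150°) = (-0.8660, 0.5000); from cell (2,1)
  next x-line at t=0.6120, next y-line at t=1.3600; Δt_x=1.1547, Δt_y=2.0000
    x: enter (1,1) at t=0.6120
    y: enter (1,2) at t=1.3600 ← occupied
  → r_1 = 1.3600
beam 2: φ=0°, α=195°
  dir = (cos 195°, sin 195°) = (-0.9659, -0.2588); from cell (2,1)
  next x-line at t=0.5487, next y-line at t=1.2364; Δt_x=1.0353, Δt_y=3.8637
    x: enter (1,1) at t=0.5487
    y: enter (1,0) at t=1.2364 ← occupied
  → r_2 = 1.2364
beam 3: φ=45°, α=240°
  dir = (cos 240°, sin 240°) = (-0.5000, -0.8660); from cell (2,1)
  next x-line at t=1.0600, next y-line at t=0.3695; Δt_x=2.0000, Δt_y=1.1547
    y: enter (2,0) at t=0.3695 ← occupied
  → r_3 = 0.3695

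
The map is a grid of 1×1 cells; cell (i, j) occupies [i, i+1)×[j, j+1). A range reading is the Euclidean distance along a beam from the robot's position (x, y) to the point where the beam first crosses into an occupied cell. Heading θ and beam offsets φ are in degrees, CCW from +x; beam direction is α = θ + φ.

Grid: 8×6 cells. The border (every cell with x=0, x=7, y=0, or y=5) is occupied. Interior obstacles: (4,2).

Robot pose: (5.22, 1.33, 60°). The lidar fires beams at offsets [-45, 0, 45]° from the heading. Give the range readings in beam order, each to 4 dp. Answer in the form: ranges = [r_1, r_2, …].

ranges = [1.8428, 3.5600, 0.8500]

beam 1: φ=-45°, α=15°
  dir = (cos 15°, sin 15°) = (0.9659, 0.2588); from cell (5,1)
  next x-line at t=0.8075, next y-line at t=2.5887; Δt_x=1.0353, Δt_y=3.8637
    x: enter (6,1) at t=0.8075
    x: enter (7,1) at t=1.8428 ← occupied
  → r_1 = 1.8428
beam 2: φ=0°, α=60°
  dir = (cos 60°, sin 60°) = (0.5000, 0.8660); from cell (5,1)
  next x-line at t=1.5600, next y-line at t=0.7736; Δt_x=2.0000, Δt_y=1.1547
    y: enter (5,2) at t=0.7736
    x: enter (6,2) at t=1.5600
    y: enter (6,3) at t=1.9283
    y: enter (6,4) at t=3.0831
    x: enter (7,4) at t=3.5600 ← occupied
  → r_2 = 3.5600
beam 3: φ=45°, α=105°
  dir = (cos 105°, sin 105°) = (-0.2588, 0.9659); from cell (5,1)
  next x-line at t=0.8500, next y-line at t=0.6936; Δt_x=3.8637, Δt_y=1.0353
    y: enter (5,2) at t=0.6936
    x: enter (4,2) at t=0.8500 ← occupied
  → r_3 = 0.8500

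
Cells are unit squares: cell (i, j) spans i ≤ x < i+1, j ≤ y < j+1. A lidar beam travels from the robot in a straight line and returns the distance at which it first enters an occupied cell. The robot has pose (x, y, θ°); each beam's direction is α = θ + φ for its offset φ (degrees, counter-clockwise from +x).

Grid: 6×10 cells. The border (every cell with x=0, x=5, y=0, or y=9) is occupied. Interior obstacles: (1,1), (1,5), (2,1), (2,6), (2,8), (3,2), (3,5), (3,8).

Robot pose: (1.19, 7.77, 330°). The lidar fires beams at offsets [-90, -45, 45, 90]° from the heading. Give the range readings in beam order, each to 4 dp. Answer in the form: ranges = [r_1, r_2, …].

ranges = [0.3800, 1.8324, 0.8887, 1.4203]

beam 1: φ=-90°, α=240°
  direction (-0.5000, -0.8660); cell (1,7); t to first gridline: x 0.3800, y 0.8891 (then +2.0000 / +1.1547)
    (0,7) via x @ 0.3800  # hit
  → r_1 = 0.3800
beam 2: φ=-45°, α=285°
  direction (0.2588, -0.9659); cell (1,7); t to first gridline: x 3.1296, y 0.7972 (then +3.8637 / +1.0353)
    (1,6) via y @ 0.7972
    (1,5) via y @ 1.8324  # hit
  → r_2 = 1.8324
beam 3: φ=45°, α=15°
  direction (0.9659, 0.2588); cell (1,7); t to first gridline: x 0.8386, y 0.8887 (then +1.0353 / +3.8637)
    (2,7) via x @ 0.8386
    (2,8) via y @ 0.8887  # hit
  → r_3 = 0.8887
beam 4: φ=90°, α=60°
  direction (0.5000, 0.8660); cell (1,7); t to first gridline: x 1.6200, y 0.2656 (then +2.0000 / +1.1547)
    (1,8) via y @ 0.2656
    (1,9) via y @ 1.4203  # hit
  → r_4 = 1.4203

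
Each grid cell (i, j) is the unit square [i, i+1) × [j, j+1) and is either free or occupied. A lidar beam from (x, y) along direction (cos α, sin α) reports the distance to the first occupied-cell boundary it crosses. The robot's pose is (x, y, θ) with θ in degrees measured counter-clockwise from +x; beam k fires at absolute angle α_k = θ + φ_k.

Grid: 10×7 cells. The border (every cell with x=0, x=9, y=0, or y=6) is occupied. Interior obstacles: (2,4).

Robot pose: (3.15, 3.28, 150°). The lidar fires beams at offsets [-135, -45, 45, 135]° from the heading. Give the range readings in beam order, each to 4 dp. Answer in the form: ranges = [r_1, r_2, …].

beam 1: φ=-135°, α=15°
  direction (0.9659, 0.2588); cell (3,3); t to first gridline: x 0.8800, y 2.7819 (then +1.0353 / +3.8637)
    (4,3) via x @ 0.8800
    (5,3) via x @ 1.9153
    (5,4) via y @ 2.7819
    (6,4) via x @ 2.9505
    (7,4) via x @ 3.9858
    (8,4) via x @ 5.0211
    (9,4) via x @ 6.0564  # hit
  → r_1 = 6.0564
beam 2: φ=-45°, α=105°
  direction (-0.2588, 0.9659); cell (3,3); t to first gridline: x 0.5796, y 0.7454 (then +3.8637 / +1.0353)
    (2,3) via x @ 0.5796
    (2,4) via y @ 0.7454  # hit
  → r_2 = 0.7454
beam 3: φ=45°, α=195°
  direction (-0.9659, -0.2588); cell (3,3); t to first gridline: x 0.1553, y 1.0818 (then +1.0353 / +3.8637)
    (2,3) via x @ 0.1553
    (2,2) via y @ 1.0818
    (1,2) via x @ 1.1906
    (0,2) via x @ 2.2258  # hit
  → r_3 = 2.2258
beam 4: φ=135°, α=285°
  direction (0.2588, -0.9659); cell (3,3); t to first gridline: x 3.2841, y 0.2899 (then +3.8637 / +1.0353)
    (3,2) via y @ 0.2899
    (3,1) via y @ 1.3252
    (3,0) via y @ 2.3604  # hit
  → r_4 = 2.3604

ranges = [6.0564, 0.7454, 2.2258, 2.3604]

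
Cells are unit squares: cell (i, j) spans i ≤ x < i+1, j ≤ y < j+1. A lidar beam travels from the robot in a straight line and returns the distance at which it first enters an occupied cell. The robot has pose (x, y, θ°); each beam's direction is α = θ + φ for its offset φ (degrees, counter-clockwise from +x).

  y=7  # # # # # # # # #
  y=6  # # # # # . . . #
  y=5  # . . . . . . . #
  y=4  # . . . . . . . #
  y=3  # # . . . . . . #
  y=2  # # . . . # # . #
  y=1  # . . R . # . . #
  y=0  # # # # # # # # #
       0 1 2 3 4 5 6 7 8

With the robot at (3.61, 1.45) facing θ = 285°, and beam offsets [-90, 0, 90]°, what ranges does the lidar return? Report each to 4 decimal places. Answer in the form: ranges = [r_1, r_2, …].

beam 1: φ=-90°, α=195°
  cosα=-0.9659 sinα=-0.2588 | (3,1) | tMaxX 0.6315 tMaxY 1.7387 | tΔX 1.0353 tΔY 3.8637
    t=0.6315 [x] (2,1)
    t=1.6668 [x] (1,1)
    t=1.7387 [y] (1,0) — stop
  → r_1 = 1.7387
beam 2: φ=0°, α=285°
  cosα=0.2588 sinα=-0.9659 | (3,1) | tMaxX 1.5068 tMaxY 0.4659 | tΔX 3.8637 tΔY 1.0353
    t=0.4659 [y] (3,0) — stop
  → r_2 = 0.4659
beam 3: φ=90°, α=15°
  cosα=0.9659 sinα=0.2588 | (3,1) | tMaxX 0.4038 tMaxY 2.1250 | tΔX 1.0353 tΔY 3.8637
    t=0.4038 [x] (4,1)
    t=1.4390 [x] (5,1) — stop
  → r_3 = 1.4390

ranges = [1.7387, 0.4659, 1.4390]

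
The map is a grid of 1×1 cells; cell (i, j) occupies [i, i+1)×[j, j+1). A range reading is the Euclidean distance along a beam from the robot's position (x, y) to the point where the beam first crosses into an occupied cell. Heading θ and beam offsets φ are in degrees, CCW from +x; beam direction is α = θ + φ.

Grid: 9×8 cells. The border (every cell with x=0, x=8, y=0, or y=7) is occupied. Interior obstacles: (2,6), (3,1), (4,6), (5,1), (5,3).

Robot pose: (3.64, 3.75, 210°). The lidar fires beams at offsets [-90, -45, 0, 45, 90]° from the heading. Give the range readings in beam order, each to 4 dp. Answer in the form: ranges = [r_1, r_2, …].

ranges = [2.5981, 2.7331, 3.0484, 1.8117, 2.7200]

beam 1: φ=-90°, α=120°
  dir = (cos 120°, sin 120°) = (-0.5000, 0.8660); from cell (3,3)
  next x-line at t=1.2800, next y-line at t=0.2887; Δt_x=2.0000, Δt_y=1.1547
    y: enter (3,4) at t=0.2887
    x: enter (2,4) at t=1.2800
    y: enter (2,5) at t=1.4434
    y: enter (2,6) at t=2.5981 ← occupied
  → r_1 = 2.5981
beam 2: φ=-45°, α=165°
  dir = (cos 165°, sin 165°) = (-0.9659, 0.2588); from cell (3,3)
  next x-line at t=0.6626, next y-line at t=0.9659; Δt_x=1.0353, Δt_y=3.8637
    x: enter (2,3) at t=0.6626
    y: enter (2,4) at t=0.9659
    x: enter (1,4) at t=1.6979
    x: enter (0,4) at t=2.7331 ← occupied
  → r_2 = 2.7331
beam 3: φ=0°, α=210°
  dir = (cos 210°, sin 210°) = (-0.8660, -0.5000); from cell (3,3)
  next x-line at t=0.7390, next y-line at t=1.5000; Δt_x=1.1547, Δt_y=2.0000
    x: enter (2,3) at t=0.7390
    y: enter (2,2) at t=1.5000
    x: enter (1,2) at t=1.8937
    x: enter (0,2) at t=3.0484 ← occupied
  → r_3 = 3.0484
beam 4: φ=45°, α=255°
  dir = (cos 255°, sin 255°) = (-0.2588, -0.9659); from cell (3,3)
  next x-line at t=2.4728, next y-line at t=0.7765; Δt_x=3.8637, Δt_y=1.0353
    y: enter (3,2) at t=0.7765
    y: enter (3,1) at t=1.8117 ← occupied
  → r_4 = 1.8117
beam 5: φ=90°, α=300°
  dir = (cos 300°, sin 300°) = (0.5000, -0.8660); from cell (3,3)
  next x-line at t=0.7200, next y-line at t=0.8660; Δt_x=2.0000, Δt_y=1.1547
    x: enter (4,3) at t=0.7200
    y: enter (4,2) at t=0.8660
    y: enter (4,1) at t=2.0207
    x: enter (5,1) at t=2.7200 ← occupied
  → r_5 = 2.7200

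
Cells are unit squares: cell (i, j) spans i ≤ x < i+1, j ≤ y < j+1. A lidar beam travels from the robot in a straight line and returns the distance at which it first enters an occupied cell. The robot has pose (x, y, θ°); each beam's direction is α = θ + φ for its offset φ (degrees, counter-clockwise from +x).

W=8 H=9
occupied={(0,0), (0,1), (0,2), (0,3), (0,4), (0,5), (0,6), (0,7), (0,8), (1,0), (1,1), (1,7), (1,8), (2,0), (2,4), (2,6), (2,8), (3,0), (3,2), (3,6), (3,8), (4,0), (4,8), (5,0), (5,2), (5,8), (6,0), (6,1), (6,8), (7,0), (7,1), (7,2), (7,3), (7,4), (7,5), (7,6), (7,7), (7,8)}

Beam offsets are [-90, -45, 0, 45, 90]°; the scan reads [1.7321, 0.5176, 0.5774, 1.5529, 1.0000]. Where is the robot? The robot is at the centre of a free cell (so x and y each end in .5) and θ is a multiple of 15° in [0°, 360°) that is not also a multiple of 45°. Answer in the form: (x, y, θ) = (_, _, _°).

The pose lattice has 34·16 = 544 candidates. Test each by forward raycasting.
  (1.5, 3.5, 60°): beam 2 = 5.6940 ≠ 0.5176 ✗
  (4.5, 3.5, 150°): beam 1 = 5.0000 ≠ 1.7321 ✗
  (1.5, 4.5, 210°): beam 1 = 1.0000 ≠ 1.7321 ✗
  (4.5, 2.5, 330°): beam 2 = 1.5529 ≠ 0.5176 ✗
  (4.5, 2.5, 165°): beam 1 = 5.6940 ≠ 1.7321 ✗
  …
  (3.5, 1.5, 120°): r_1=1.7321, r_2=0.5176, r_3=0.5774, r_4=1.5529, r_5=1.0000 — all match ✓
Unique over the lattice → pose = (3.5, 1.5, 120°).

(x, y, θ) = (3.5, 1.5, 120°)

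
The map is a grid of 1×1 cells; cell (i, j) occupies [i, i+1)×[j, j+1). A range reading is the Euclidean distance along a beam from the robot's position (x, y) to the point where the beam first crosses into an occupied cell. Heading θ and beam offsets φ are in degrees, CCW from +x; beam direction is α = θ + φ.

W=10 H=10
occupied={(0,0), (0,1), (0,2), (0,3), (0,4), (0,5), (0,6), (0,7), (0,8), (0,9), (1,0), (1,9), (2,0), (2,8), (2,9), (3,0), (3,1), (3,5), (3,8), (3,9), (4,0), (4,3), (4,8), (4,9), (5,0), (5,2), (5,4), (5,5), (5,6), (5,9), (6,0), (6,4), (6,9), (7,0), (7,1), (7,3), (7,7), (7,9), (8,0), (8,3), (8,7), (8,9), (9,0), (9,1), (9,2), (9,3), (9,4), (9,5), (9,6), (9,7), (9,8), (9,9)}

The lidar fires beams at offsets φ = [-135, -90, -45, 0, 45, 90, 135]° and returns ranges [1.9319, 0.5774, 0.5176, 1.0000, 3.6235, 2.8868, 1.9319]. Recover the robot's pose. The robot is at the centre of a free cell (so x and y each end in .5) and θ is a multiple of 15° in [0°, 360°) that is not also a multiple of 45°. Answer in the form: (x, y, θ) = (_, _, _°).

(x, y, θ) = (1.5, 4.5, 240°)

Candidates: 48 free-cell centres × 16 headings = 768 poses. Raycast each; keep the one whose scan matches to 4 dp.
  (4.5, 2.5, 60°): beam 1 = 1.5529 ≠ 1.9319 ✗
  (6.5, 6.5, 330°): beam 1 = 0.5176 ≠ 1.9319 ✗
  (6.5, 1.5, 105°): beam 1 = 0.5774 ≠ 1.9319 ✗
  (2.5, 4.5, 240°): beam 1 = 4.6587 ≠ 1.9319 ✗
  …
  (1.5, 4.5, 240°): r_1=1.9319, r_2=0.5774, r_3=0.5176, r_4=1.0000, r_5=3.6235, r_6=2.8868, r_7=1.9319 — all match ✓
Only this pose fits every beam.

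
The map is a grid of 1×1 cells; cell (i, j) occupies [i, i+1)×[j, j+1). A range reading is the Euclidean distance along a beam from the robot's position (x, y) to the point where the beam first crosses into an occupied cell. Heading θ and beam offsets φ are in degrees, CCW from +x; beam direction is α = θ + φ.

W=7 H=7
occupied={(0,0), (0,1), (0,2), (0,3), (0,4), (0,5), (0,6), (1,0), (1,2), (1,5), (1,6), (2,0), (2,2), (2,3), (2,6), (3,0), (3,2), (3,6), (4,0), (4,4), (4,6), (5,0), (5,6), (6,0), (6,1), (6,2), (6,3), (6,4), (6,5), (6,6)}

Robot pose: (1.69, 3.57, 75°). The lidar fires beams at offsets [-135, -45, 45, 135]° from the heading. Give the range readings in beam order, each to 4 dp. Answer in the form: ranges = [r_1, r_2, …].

beam 1: φ=-135°, α=300°
  cosα=0.5000 sinα=-0.8660 | (1,3) | tMaxX 0.6200 tMaxY 0.6582 | tΔX 2.0000 tΔY 1.1547
    t=0.6200 [x] (2,3) — stop
  → r_1 = 0.6200
beam 2: φ=-45°, α=30°
  cosα=0.8660 sinα=0.5000 | (1,3) | tMaxX 0.3580 tMaxY 0.8600 | tΔX 1.1547 tΔY 2.0000
    t=0.3580 [x] (2,3) — stop
  → r_2 = 0.3580
beam 3: φ=45°, α=120°
  cosα=-0.5000 sinα=0.8660 | (1,3) | tMaxX 1.3800 tMaxY 0.4965 | tΔX 2.0000 tΔY 1.1547
    t=0.4965 [y] (1,4)
    t=1.3800 [x] (0,4) — stop
  → r_3 = 1.3800
beam 4: φ=135°, α=210°
  cosα=-0.8660 sinα=-0.5000 | (1,3) | tMaxX 0.7967 tMaxY 1.1400 | tΔX 1.1547 tΔY 2.0000
    t=0.7967 [x] (0,3) — stop
  → r_4 = 0.7967

ranges = [0.6200, 0.3580, 1.3800, 0.7967]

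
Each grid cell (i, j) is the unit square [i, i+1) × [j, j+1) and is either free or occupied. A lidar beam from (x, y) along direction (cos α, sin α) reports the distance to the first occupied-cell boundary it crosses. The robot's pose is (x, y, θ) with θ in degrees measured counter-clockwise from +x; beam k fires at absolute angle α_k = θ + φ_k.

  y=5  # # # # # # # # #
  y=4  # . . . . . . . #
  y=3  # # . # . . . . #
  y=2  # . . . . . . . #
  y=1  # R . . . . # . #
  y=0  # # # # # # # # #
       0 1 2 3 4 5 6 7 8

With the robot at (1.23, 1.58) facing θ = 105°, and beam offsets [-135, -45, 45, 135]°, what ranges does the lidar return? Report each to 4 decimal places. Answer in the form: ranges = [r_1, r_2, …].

ranges = [1.1600, 3.9491, 0.2656, 0.4600]

beam 1: φ=-135°, α=330°
  direction (0.8660, -0.5000); cell (1,1); t to first gridline: x 0.8891, y 1.1600 (then +1.1547 / +2.0000)
    (2,1) via x @ 0.8891
    (2,0) via y @ 1.1600  # hit
  → r_1 = 1.1600
beam 2: φ=-45°, α=60°
  direction (0.5000, 0.8660); cell (1,1); t to first gridline: x 1.5400, y 0.4850 (then +2.0000 / +1.1547)
    (1,2) via y @ 0.4850
    (2,2) via x @ 1.5400
    (2,3) via y @ 1.6397
    (2,4) via y @ 2.7944
    (3,4) via x @ 3.5400
    (3,5) via y @ 3.9491  # hit
  → r_2 = 3.9491
beam 3: φ=45°, α=150°
  direction (-0.8660, 0.5000); cell (1,1); t to first gridline: x 0.2656, y 0.8400 (then +1.1547 / +2.0000)
    (0,1) via x @ 0.2656  # hit
  → r_3 = 0.2656
beam 4: φ=135°, α=240°
  direction (-0.5000, -0.8660); cell (1,1); t to first gridline: x 0.4600, y 0.6697 (then +2.0000 / +1.1547)
    (0,1) via x @ 0.4600  # hit
  → r_4 = 0.4600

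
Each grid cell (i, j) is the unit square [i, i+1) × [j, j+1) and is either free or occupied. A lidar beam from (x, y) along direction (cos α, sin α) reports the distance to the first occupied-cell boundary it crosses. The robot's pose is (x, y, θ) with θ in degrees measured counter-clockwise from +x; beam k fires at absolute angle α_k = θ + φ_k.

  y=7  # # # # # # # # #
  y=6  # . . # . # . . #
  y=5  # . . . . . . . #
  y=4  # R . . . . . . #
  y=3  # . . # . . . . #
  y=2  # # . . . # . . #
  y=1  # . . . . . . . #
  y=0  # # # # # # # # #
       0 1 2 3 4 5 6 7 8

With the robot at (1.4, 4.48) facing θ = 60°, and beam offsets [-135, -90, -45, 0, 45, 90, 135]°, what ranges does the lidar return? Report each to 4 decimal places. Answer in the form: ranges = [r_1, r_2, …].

ranges = [1.5322, 1.8475, 6.8328, 2.9098, 1.5455, 0.4619, 0.4141]

beam 1: φ=-135°, α=285°
  direction (0.2588, -0.9659); cell (1,4); t to first gridline: x 2.3182, y 0.4969 (then +3.8637 / +1.0353)
    (1,3) via y @ 0.4969
    (1,2) via y @ 1.5322  # hit
  → r_1 = 1.5322
beam 2: φ=-90°, α=330°
  direction (0.8660, -0.5000); cell (1,4); t to first gridline: x 0.6928, y 0.9600 (then +1.1547 / +2.0000)
    (2,4) via x @ 0.6928
    (2,3) via y @ 0.9600
    (3,3) via x @ 1.8475  # hit
  → r_2 = 1.8475
beam 3: φ=-45°, α=15°
  direction (0.9659, 0.2588); cell (1,4); t to first gridline: x 0.6212, y 2.0091 (then +1.0353 / +3.8637)
    (2,4) via x @ 0.6212
    (3,4) via x @ 1.6564
    (3,5) via y @ 2.0091
    (4,5) via x @ 2.6917
    (5,5) via x @ 3.7270
    (6,5) via x @ 4.7623
    (7,5) via x @ 5.7975
    (7,6) via y @ 5.8728
    (8,6) via x @ 6.8328  # hit
  → r_3 = 6.8328
beam 4: φ=0°, α=60°
  direction (0.5000, 0.8660); cell (1,4); t to first gridline: x 1.2000, y 0.6004 (then +2.0000 / +1.1547)
    (1,5) via y @ 0.6004
    (2,5) via x @ 1.2000
    (2,6) via y @ 1.7551
    (2,7) via y @ 2.9098  # hit
  → r_4 = 2.9098
beam 5: φ=45°, α=105°
  direction (-0.2588, 0.9659); cell (1,4); t to first gridline: x 1.5455, y 0.5383 (then +3.8637 / +1.0353)
    (1,5) via y @ 0.5383
    (0,5) via x @ 1.5455  # hit
  → r_5 = 1.5455
beam 6: φ=90°, α=150°
  direction (-0.8660, 0.5000); cell (1,4); t to first gridline: x 0.4619, y 1.0400 (then +1.1547 / +2.0000)
    (0,4) via x @ 0.4619  # hit
  → r_6 = 0.4619
beam 7: φ=135°, α=195°
  direction (-0.9659, -0.2588); cell (1,4); t to first gridline: x 0.4141, y 1.8546 (then +1.0353 / +3.8637)
    (0,4) via x @ 0.4141  # hit
  → r_7 = 0.4141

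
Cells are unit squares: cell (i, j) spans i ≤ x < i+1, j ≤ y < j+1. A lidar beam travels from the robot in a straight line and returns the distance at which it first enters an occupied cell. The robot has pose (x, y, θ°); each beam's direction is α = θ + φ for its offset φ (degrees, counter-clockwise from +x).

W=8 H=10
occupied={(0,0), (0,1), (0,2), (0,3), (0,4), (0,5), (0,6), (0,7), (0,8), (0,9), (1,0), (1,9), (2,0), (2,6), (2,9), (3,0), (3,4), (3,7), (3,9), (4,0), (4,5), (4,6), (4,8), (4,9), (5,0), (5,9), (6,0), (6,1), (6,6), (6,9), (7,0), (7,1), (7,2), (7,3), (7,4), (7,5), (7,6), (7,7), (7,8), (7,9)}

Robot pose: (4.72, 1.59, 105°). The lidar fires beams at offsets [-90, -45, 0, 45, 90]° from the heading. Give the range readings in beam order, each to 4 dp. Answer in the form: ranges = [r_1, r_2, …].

ranges = [1.3252, 4.5600, 2.7819, 4.2955, 2.2796]

beam 1: φ=-90°, α=15°
  cosα=0.9659 sinα=0.2588 | (4,1) | tMaxX 0.2899 tMaxY 1.5841 | tΔX 1.0353 tΔY 3.8637
    t=0.2899 [x] (5,1)
    t=1.3252 [x] (6,1) — stop
  → r_1 = 1.3252
beam 2: φ=-45°, α=60°
  cosα=0.5000 sinα=0.8660 | (4,1) | tMaxX 0.5600 tMaxY 0.4734 | tΔX 2.0000 tΔY 1.1547
    t=0.4734 [y] (4,2)
    t=0.5600 [x] (5,2)
    t=1.6281 [y] (5,3)
    t=2.5600 [x] (6,3)
    t=2.7828 [y] (6,4)
    t=3.9375 [y] (6,5)
    t=4.5600 [x] (7,5) — stop
  → r_2 = 4.5600
beam 3: φ=0°, α=105°
  cosα=-0.2588 sinα=0.9659 | (4,1) | tMaxX 2.7819 tMaxY 0.4245 | tΔX 3.8637 tΔY 1.0353
    t=0.4245 [y] (4,2)
    t=1.4597 [y] (4,3)
    t=2.4950 [y] (4,4)
    t=2.7819 [x] (3,4) — stop
  → r_3 = 2.7819
beam 4: φ=45°, α=150°
  cosα=-0.8660 sinα=0.5000 | (4,1) | tMaxX 0.8314 tMaxY 0.8200 | tΔX 1.1547 tΔY 2.0000
    t=0.8200 [y] (4,2)
    t=0.8314 [x] (3,2)
    t=1.9861 [x] (2,2)
    t=2.8200 [y] (2,3)
    t=3.1408 [x] (1,3)
    t=4.2955 [x] (0,3) — stop
  → r_4 = 4.2955
beam 5: φ=90°, α=195°
  cosα=-0.9659 sinα=-0.2588 | (4,1) | tMaxX 0.7454 tMaxY 2.2796 | tΔX 1.0353 tΔY 3.8637
    t=0.7454 [x] (3,1)
    t=1.7807 [x] (2,1)
    t=2.2796 [y] (2,0) — stop
  → r_5 = 2.2796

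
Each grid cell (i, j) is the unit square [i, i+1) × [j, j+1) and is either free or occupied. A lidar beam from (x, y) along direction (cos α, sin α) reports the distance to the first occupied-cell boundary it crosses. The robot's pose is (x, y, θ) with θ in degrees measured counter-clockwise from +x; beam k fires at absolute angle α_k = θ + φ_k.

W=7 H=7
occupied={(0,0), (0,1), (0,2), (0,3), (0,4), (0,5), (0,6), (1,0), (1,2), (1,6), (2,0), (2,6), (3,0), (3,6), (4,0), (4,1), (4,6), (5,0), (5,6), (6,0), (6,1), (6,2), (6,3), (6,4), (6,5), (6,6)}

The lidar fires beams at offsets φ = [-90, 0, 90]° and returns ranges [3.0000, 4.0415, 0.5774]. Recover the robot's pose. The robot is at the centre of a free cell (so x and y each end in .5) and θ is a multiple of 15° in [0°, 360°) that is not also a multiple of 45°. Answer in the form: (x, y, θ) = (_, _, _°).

The pose lattice has 23·16 = 368 candidates. Test each by forward raycasting.
  (3.5, 2.5, 240°): beam 1 = 2.8868 ≠ 3.0000 ✗
  (1.5, 5.5, 30°): beam 1 = 5.0000 ≠ 3.0000 ✗
  (5.5, 3.5, 105°): beam 1 = 0.5176 ≠ 3.0000 ✗
  (3.5, 3.5, 195°): beam 1 = 2.5882 ≠ 3.0000 ✗
  (3.5, 1.5, 15°): beam 1 = 0.5176 ≠ 3.0000 ✗
  …
  (4.5, 2.5, 150°): r_1=3.0000, r_2=4.0415, r_3=0.5774 — all match ✓
Only this pose fits every beam.

(x, y, θ) = (4.5, 2.5, 150°)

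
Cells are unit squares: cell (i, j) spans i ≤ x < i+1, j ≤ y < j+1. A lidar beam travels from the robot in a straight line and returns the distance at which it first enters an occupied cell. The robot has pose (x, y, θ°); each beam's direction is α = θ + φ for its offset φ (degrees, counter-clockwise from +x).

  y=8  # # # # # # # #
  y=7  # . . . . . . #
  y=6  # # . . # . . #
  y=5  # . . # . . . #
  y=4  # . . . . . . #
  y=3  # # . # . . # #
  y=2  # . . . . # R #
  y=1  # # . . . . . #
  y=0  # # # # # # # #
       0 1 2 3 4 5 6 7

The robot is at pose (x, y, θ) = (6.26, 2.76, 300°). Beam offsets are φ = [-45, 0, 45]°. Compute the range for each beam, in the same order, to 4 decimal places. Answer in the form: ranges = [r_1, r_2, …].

beam 1: φ=-45°, α=255°
  direction (-0.2588, -0.9659); cell (6,2); t to first gridline: x 1.0046, y 0.7868 (then +3.8637 / +1.0353)
    (6,1) via y @ 0.7868
    (5,1) via x @ 1.0046
    (5,0) via y @ 1.8221  # hit
  → r_1 = 1.8221
beam 2: φ=0°, α=300°
  direction (0.5000, -0.8660); cell (6,2); t to first gridline: x 1.4800, y 0.8776 (then +2.0000 / +1.1547)
    (6,1) via y @ 0.8776
    (7,1) via x @ 1.4800  # hit
  → r_2 = 1.4800
beam 3: φ=45°, α=345°
  direction (0.9659, -0.2588); cell (6,2); t to first gridline: x 0.7661, y 2.9364 (then +1.0353 / +3.8637)
    (7,2) via x @ 0.7661  # hit
  → r_3 = 0.7661

ranges = [1.8221, 1.4800, 0.7661]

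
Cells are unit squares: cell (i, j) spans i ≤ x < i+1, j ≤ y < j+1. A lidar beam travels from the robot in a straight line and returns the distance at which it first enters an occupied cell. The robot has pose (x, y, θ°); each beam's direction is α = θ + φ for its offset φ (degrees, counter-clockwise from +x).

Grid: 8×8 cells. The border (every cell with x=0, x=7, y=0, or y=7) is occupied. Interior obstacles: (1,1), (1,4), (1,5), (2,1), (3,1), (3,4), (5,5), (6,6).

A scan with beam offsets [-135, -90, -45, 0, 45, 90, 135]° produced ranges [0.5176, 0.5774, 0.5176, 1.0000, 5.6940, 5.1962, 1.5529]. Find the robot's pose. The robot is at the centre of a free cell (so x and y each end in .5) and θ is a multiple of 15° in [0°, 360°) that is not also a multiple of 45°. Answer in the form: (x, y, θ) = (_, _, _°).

(x, y, θ) = (1.5, 2.5, 330°)

Enumerate (i+0.5, j+0.5, θ) over the 28 free cells and 16 admissible headings. For each, cast all 7 beams and compare to the given ranges.
  (1.5, 6.5, 210°): beam 4 = 0.5774 ≠ 1.0000 ✗
  (2.5, 5.5, 165°): beam 1 = 3.0000 ≠ 0.5176 ✗
  (2.5, 2.5, 150°): beam 1 = 4.6587 ≠ 0.5176 ✗
  (5.5, 2.5, 165°): beam 1 = 1.7321 ≠ 0.5176 ✗
  …
  (1.5, 2.5, 330°): r_1=0.5176, r_2=0.5774, r_3=0.5176, r_4=1.0000, r_5=5.6940, r_6=5.1962, r_7=1.5529 — all match ✓
No second candidate reproduces the full scan.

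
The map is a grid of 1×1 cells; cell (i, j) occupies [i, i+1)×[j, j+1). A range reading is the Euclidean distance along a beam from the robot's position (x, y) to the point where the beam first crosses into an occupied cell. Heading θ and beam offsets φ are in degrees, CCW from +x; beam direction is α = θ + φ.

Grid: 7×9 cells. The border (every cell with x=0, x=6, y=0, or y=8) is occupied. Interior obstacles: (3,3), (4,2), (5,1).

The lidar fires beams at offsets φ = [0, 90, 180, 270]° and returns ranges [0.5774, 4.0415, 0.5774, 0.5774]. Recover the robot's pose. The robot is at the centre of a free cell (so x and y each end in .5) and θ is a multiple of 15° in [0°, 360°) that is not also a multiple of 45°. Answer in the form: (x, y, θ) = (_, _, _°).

Candidates: 32 free-cell centres × 16 headings = 512 poses. Raycast each; keep the one whose scan matches to 4 dp.
  (1.5, 2.5, 240°): beam 1 = 1.0000 ≠ 0.5774 ✗
  (5.5, 3.5, 210°): beam 1 = 1.0000 ≠ 0.5774 ✗
  (5.5, 4.5, 300°): beam 1 = 1.0000 ≠ 0.5774 ✗
  …
  (4.5, 1.5, 60°): r_1=0.5774, r_2=4.0415, r_3=0.5774, r_4=0.5774 — all match ✓
Unique over the lattice → pose = (4.5, 1.5, 60°).

(x, y, θ) = (4.5, 1.5, 60°)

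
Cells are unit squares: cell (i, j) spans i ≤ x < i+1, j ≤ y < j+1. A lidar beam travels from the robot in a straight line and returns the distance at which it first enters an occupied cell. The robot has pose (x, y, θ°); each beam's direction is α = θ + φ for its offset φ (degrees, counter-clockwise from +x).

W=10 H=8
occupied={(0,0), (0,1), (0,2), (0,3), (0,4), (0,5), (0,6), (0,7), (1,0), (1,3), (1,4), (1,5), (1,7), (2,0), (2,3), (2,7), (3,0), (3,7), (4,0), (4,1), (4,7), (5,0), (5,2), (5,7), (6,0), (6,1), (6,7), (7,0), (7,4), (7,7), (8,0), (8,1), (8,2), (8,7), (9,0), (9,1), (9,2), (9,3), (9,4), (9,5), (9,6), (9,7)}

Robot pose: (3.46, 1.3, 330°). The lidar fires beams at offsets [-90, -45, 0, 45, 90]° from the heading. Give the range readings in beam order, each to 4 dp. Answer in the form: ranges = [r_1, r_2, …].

beam 1: φ=-90°, α=240°
  dir = (cos 240°, sin 240°) = (-0.5000, -0.8660); from cell (3,1)
  next x-line at t=0.9200, next y-line at t=0.3464; Δt_x=2.0000, Δt_y=1.1547
    y: enter (3,0) at t=0.3464 ← occupied
  → r_1 = 0.3464
beam 2: φ=-45°, α=285°
  dir = (cos 285°, sin 285°) = (0.2588, -0.9659); from cell (3,1)
  next x-line at t=2.0864, next y-line at t=0.3106; Δt_x=3.8637, Δt_y=1.0353
    y: enter (3,0) at t=0.3106 ← occupied
  → r_2 = 0.3106
beam 3: φ=0°, α=330°
  dir = (cos 330°, sin 330°) = (0.8660, -0.5000); from cell (3,1)
  next x-line at t=0.6235, next y-line at t=0.6000; Δt_x=1.1547, Δt_y=2.0000
    y: enter (3,0) at t=0.6000 ← occupied
  → r_3 = 0.6000
beam 4: φ=45°, α=15°
  dir = (cos 15°, sin 15°) = (0.9659, 0.2588); from cell (3,1)
  next x-line at t=0.5590, next y-line at t=2.7046; Δt_x=1.0353, Δt_y=3.8637
    x: enter (4,1) at t=0.5590 ← occupied
  → r_4 = 0.5590
beam 5: φ=90°, α=60°
  dir = (cos 60°, sin 60°) = (0.5000, 0.8660); from cell (3,1)
  next x-line at t=1.0800, next y-line at t=0.8083; Δt_x=2.0000, Δt_y=1.1547
    y: enter (3,2) at t=0.8083
    x: enter (4,2) at t=1.0800
    y: enter (4,3) at t=1.9630
    x: enter (5,3) at t=3.0800
    y: enter (5,4) at t=3.1177
    y: enter (5,5) at t=4.2724
    x: enter (6,5) at t=5.0800
    y: enter (6,6) at t=5.4271
    y: enter (6,7) at t=6.5818 ← occupied
  → r_5 = 6.5818

ranges = [0.3464, 0.3106, 0.6000, 0.5590, 6.5818]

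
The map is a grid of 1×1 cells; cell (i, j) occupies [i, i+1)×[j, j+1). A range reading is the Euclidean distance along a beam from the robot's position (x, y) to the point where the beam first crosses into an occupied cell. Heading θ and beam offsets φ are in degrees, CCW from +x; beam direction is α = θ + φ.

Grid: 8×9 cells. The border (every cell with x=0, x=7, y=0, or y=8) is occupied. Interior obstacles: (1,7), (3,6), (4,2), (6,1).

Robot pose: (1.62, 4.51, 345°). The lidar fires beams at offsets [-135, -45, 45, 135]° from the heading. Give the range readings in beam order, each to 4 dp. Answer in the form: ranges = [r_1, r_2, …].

beam 1: φ=-135°, α=210°
  d=(-0.8660,-0.5000)  start (1,4)  tX=0.7159 tY=1.0200  stride 1/|dx|=1.1547 1/|dy|=2.0000
    cross x-line → (0,4), t=0.7159 (wall)
  → r_1 = 0.7159
beam 2: φ=-45°, α=300°
  d=(0.5000,-0.8660)  start (1,4)  tX=0.7600 tY=0.5889  stride 1/|dx|=2.0000 1/|dy|=1.1547
    cross y-line → (1,3), t=0.5889
    cross x-line → (2,3), t=0.7600
    cross y-line → (2,2), t=1.7436
    cross x-line → (3,2), t=2.7600
    cross y-line → (3,1), t=2.8983
    cross y-line → (3,0), t=4.0530 (wall)
  → r_2 = 4.0530
beam 3: φ=45°, α=30°
  d=(0.8660,0.5000)  start (1,4)  tX=0.4388 tY=0.9800  stride 1/|dx|=1.1547 1/|dy|=2.0000
    cross x-line → (2,4), t=0.4388
    cross y-line → (2,5), t=0.9800
    cross x-line → (3,5), t=1.5935
    cross x-line → (4,5), t=2.7482
    cross y-line → (4,6), t=2.9800
    cross x-line → (5,6), t=3.9029
    cross y-line → (5,7), t=4.9800
    cross x-line → (6,7), t=5.0576
    cross x-line → (7,7), t=6.2123 (wall)
  → r_3 = 6.2123
beam 4: φ=135°, α=120°
  d=(-0.5000,0.8660)  start (1,4)  tX=1.2400 tY=0.5658  stride 1/|dx|=2.0000 1/|dy|=1.1547
    cross y-line → (1,5), t=0.5658
    cross x-line → (0,5), t=1.2400 (wall)
  → r_4 = 1.2400

ranges = [0.7159, 4.0530, 6.2123, 1.2400]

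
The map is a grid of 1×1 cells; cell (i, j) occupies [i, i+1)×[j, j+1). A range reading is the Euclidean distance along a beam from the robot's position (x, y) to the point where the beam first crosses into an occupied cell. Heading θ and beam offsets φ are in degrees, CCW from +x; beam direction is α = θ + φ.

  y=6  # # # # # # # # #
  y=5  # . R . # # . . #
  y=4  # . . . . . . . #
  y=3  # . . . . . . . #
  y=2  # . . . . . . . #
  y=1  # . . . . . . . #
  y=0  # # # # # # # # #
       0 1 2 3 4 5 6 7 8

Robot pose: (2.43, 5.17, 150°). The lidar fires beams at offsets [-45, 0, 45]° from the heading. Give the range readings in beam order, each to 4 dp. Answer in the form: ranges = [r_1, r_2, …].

beam 1: φ=-45°, α=105°
  cosα=-0.2588 sinα=0.9659 | (2,5) | tMaxX 1.6614 tMaxY 0.8593 | tΔX 3.8637 tΔY 1.0353
    t=0.8593 [y] (2,6) — stop
  → r_1 = 0.8593
beam 2: φ=0°, α=150°
  cosα=-0.8660 sinα=0.5000 | (2,5) | tMaxX 0.4965 tMaxY 1.6600 | tΔX 1.1547 tΔY 2.0000
    t=0.4965 [x] (1,5)
    t=1.6512 [x] (0,5) — stop
  → r_2 = 1.6512
beam 3: φ=45°, α=195°
  cosα=-0.9659 sinα=-0.2588 | (2,5) | tMaxX 0.4452 tMaxY 0.6568 | tΔX 1.0353 tΔY 3.8637
    t=0.4452 [x] (1,5)
    t=0.6568 [y] (1,4)
    t=1.4804 [x] (0,4) — stop
  → r_3 = 1.4804

ranges = [0.8593, 1.6512, 1.4804]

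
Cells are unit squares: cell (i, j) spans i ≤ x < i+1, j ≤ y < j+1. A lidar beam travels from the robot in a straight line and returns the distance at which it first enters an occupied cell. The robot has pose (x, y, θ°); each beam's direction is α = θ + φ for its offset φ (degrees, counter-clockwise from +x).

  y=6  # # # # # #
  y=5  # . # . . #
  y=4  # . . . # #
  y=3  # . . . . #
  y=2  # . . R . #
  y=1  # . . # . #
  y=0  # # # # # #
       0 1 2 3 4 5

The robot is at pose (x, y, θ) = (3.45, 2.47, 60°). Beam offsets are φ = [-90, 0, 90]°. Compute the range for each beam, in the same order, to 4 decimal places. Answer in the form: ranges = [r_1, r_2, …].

ranges = [1.7898, 1.7667, 2.8290]

beam 1: φ=-90°, α=330°
  dir = (cos 330°, sin 330°) = (0.8660, -0.5000); from cell (3,2)
  next x-line at t=0.6351, next y-line at t=0.9400; Δt_x=1.1547, Δt_y=2.0000
    x: enter (4,2) at t=0.6351
    y: enter (4,1) at t=0.9400
    x: enter (5,1) at t=1.7898 ← occupied
  → r_1 = 1.7898
beam 2: φ=0°, α=60°
  dir = (cos 60°, sin 60°) = (0.5000, 0.8660); from cell (3,2)
  next x-line at t=1.1000, next y-line at t=0.6120; Δt_x=2.0000, Δt_y=1.1547
    y: enter (3,3) at t=0.6120
    x: enter (4,3) at t=1.1000
    y: enter (4,4) at t=1.7667 ← occupied
  → r_2 = 1.7667
beam 3: φ=90°, α=150°
  dir = (cos 150°, sin 150°) = (-0.8660, 0.5000); from cell (3,2)
  next x-line at t=0.5196, next y-line at t=1.0600; Δt_x=1.1547, Δt_y=2.0000
    x: enter (2,2) at t=0.5196
    y: enter (2,3) at t=1.0600
    x: enter (1,3) at t=1.6743
    x: enter (0,3) at t=2.8290 ← occupied
  → r_3 = 2.8290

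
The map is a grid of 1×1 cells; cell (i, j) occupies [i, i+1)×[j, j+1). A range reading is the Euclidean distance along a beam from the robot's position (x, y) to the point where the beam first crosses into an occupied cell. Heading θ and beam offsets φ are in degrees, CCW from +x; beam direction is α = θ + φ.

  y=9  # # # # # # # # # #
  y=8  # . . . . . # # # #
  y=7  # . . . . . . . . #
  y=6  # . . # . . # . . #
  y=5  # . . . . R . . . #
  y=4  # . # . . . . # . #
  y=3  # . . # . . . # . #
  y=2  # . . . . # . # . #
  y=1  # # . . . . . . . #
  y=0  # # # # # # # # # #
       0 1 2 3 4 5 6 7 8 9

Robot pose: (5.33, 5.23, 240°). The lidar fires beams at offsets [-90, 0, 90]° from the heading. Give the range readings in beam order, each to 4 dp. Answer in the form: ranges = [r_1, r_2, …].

beam 1: φ=-90°, α=150°
  direction (-0.8660, 0.5000); cell (5,5); t to first gridline: x 0.3811, y 1.5400 (then +1.1547 / +2.0000)
    (4,5) via x @ 0.3811
    (3,5) via x @ 1.5358
    (3,6) via y @ 1.5400  # hit
  → r_1 = 1.5400
beam 2: φ=0°, α=240°
  direction (-0.5000, -0.8660); cell (5,5); t to first gridline: x 0.6600, y 0.2656 (then +2.0000 / +1.1547)
    (5,4) via y @ 0.2656
    (4,4) via x @ 0.6600
    (4,3) via y @ 1.4203
    (4,2) via y @ 2.5750
    (3,2) via x @ 2.6600
    (3,1) via y @ 3.7297
    (2,1) via x @ 4.6600
    (2,0) via y @ 4.8844  # hit
  → r_2 = 4.8844
beam 3: φ=90°, α=330°
  direction (0.8660, -0.5000); cell (5,5); t to first gridline: x 0.7736, y 0.4600 (then +1.1547 / +2.0000)
    (5,4) via y @ 0.4600
    (6,4) via x @ 0.7736
    (7,4) via x @ 1.9283  # hit
  → r_3 = 1.9283

ranges = [1.5400, 4.8844, 1.9283]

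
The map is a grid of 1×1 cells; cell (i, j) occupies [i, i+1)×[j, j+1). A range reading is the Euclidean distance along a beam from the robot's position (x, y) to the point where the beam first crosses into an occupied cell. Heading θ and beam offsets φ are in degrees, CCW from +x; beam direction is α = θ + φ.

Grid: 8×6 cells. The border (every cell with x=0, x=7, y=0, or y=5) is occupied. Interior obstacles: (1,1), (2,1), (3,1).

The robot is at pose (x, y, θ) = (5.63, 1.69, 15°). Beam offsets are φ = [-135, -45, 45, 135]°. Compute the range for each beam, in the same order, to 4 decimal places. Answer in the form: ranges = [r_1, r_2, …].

ranges = [0.7967, 1.3800, 2.7400, 5.3463]

beam 1: φ=-135°, α=240°
  d=(-0.5000,-0.8660)  start (5,1)  tX=1.2600 tY=0.7967  stride 1/|dx|=2.0000 1/|dy|=1.1547
    cross y-line → (5,0), t=0.7967 (wall)
  → r_1 = 0.7967
beam 2: φ=-45°, α=330°
  d=(0.8660,-0.5000)  start (5,1)  tX=0.4272 tY=1.3800  stride 1/|dx|=1.1547 1/|dy|=2.0000
    cross x-line → (6,1), t=0.4272
    cross y-line → (6,0), t=1.3800 (wall)
  → r_2 = 1.3800
beam 3: φ=45°, α=60°
  d=(0.5000,0.8660)  start (5,1)  tX=0.7400 tY=0.3580  stride 1/|dx|=2.0000 1/|dy|=1.1547
    cross y-line → (5,2), t=0.3580
    cross x-line → (6,2), t=0.7400
    cross y-line → (6,3), t=1.5127
    cross y-line → (6,4), t=2.6674
    cross x-line → (7,4), t=2.7400 (wall)
  → r_3 = 2.7400
beam 4: φ=135°, α=150°
  d=(-0.8660,0.5000)  start (5,1)  tX=0.7275 tY=0.6200  stride 1/|dx|=1.1547 1/|dy|=2.0000
    cross y-line → (5,2), t=0.6200
    cross x-line → (4,2), t=0.7275
    cross x-line → (3,2), t=1.8822
    cross y-line → (3,3), t=2.6200
    cross x-line → (2,3), t=3.0369
    cross x-line → (1,3), t=4.1916
    cross y-line → (1,4), t=4.6200
    cross x-line → (0,4), t=5.3463 (wall)
  → r_4 = 5.3463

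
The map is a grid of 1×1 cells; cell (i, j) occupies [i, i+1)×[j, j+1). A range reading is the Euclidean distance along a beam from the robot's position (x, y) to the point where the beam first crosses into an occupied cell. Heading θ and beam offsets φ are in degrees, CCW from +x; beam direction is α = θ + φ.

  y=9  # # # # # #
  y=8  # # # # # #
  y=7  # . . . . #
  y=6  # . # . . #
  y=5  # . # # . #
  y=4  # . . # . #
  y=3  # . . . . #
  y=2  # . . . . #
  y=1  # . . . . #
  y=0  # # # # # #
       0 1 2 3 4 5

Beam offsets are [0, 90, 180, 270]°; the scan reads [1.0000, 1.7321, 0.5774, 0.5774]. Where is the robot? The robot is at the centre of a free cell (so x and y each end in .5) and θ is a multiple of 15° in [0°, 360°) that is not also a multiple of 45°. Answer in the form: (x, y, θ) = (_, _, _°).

(x, y, θ) = (4.5, 7.5, 150°)

Candidates: 24 free-cell centres × 16 headings = 384 poses. Raycast each; keep the one whose scan matches to 4 dp.
  (3.5, 6.5, 240°): beam 1 = 0.5774 ≠ 1.0000 ✗
  (1.5, 2.5, 15°): beam 1 = 3.6235 ≠ 1.0000 ✗
  (4.5, 3.5, 210°): beam 1 = 4.0415 ≠ 1.0000 ✗
  (2.5, 3.5, 165°): beam 1 = 1.5529 ≠ 1.0000 ✗
  (4.5, 7.5, 255°): beam 1 = 1.9319 ≠ 1.0000 ✗
  …
  (4.5, 7.5, 150°): r_1=1.0000, r_2=1.7321, r_3=0.5774, r_4=0.5774 — all match ✓
Unique over the lattice → pose = (4.5, 7.5, 150°).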